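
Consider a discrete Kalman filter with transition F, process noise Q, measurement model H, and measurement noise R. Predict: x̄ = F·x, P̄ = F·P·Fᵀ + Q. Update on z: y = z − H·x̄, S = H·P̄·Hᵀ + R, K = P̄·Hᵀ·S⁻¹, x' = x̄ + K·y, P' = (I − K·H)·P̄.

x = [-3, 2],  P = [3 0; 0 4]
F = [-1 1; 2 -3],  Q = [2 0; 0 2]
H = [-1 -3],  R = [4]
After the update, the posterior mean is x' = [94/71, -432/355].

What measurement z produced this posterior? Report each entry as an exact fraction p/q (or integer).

z = [2]

x̄ = F·x = [5, -12]
P̄ = F·P·Fᵀ + Q = [9 -18; -18 50]
S = H·P̄·Hᵀ + R = [355]
K = P̄·Hᵀ·S⁻¹ = [9/71; -132/355]
x' − x̄ = [-261/71, 3828/355] = K·y
y = (KᵀK)⁻¹·Kᵀ·(x' − x̄) = [-29]
z = y + H·x̄ = [-29] + [31] = [2]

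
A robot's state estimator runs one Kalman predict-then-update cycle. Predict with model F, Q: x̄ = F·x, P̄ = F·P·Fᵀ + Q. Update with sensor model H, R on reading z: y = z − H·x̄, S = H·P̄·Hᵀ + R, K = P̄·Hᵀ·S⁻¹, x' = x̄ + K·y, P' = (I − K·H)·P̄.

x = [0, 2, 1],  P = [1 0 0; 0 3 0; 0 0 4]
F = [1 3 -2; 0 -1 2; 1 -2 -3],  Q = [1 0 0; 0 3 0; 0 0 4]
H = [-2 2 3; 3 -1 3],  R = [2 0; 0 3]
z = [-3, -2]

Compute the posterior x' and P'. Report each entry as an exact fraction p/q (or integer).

x̄ = F·x = [4, 0, -7]
P̄ = F·P·Fᵀ + Q = [45 -25 7; -25 22 -18; 7 -18 53]
y = z − H·x̄ = [26, 7]
S = H·P̄·Hᵀ + R = [647 -70; -70 1291]
K = P̄·Hᵀ·S⁻¹ = [-140959/830377 108777/830377; 41070/830377 -94897/830377; 154579/830377 135736/830377]
x' = x̄ + K·y = [418013/830377, 403541/830377, -843433/830377]
P' = (I − K·H)·P̄ = [904207/830377 1304262/830377 -360676/830377; 1304262/830377 2296047/830377 -633810/830377; -360676/830377 -633810/830377 285142/830377]

x' = [418013/830377, 403541/830377, -843433/830377]
P' = [904207/830377 1304262/830377 -360676/830377; 1304262/830377 2296047/830377 -633810/830377; -360676/830377 -633810/830377 285142/830377]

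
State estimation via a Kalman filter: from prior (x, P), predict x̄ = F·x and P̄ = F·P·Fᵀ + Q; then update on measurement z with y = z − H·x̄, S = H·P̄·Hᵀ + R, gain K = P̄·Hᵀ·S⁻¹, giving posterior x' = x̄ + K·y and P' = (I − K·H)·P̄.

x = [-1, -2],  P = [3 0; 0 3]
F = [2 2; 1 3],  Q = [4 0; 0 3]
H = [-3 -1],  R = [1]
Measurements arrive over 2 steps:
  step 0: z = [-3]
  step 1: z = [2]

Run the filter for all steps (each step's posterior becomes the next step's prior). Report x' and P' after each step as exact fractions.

step 0: x̄ = F·x = [-6, -7]
step 0: P̄ = F·P·Fᵀ + Q = [28 24; 24 33]
step 0: y = z − H·x̄ = [-28]
step 0: S = H·P̄·Hᵀ + R = [430]
step 0: K = P̄·Hᵀ·S⁻¹ = [-54/215; -21/86]
step 0: x' = x̄ + K·y = [222/215, -7/43]
step 0: P' = (I − K·H)·P̄ = [188/215 -102/43; -102/43 633/86]
step 1: x̄ = F·x = [374/215, 117/215]
step 1: P̄ = F·P·Fᵀ + Q = [3862/215 5791/215; 5791/215 24031/430]
step 1: y = z − H·x̄ = [1669/215]
step 1: S = H·P̄·Hᵀ + R = [163469/430]
step 1: K = P̄·Hᵀ·S⁻¹ = [-34754/163469; -58777/163469]
step 1: x' = x̄ + K·y = [14572/163469, -367316/163469]
step 1: P' = (I − K·H)·P̄ = [127428/163469 -347530/163469; -347530/163469 1101367/163469]

step 0: x' = [222/215, -7/43], P' = [188/215 -102/43; -102/43 633/86]
step 1: x' = [14572/163469, -367316/163469], P' = [127428/163469 -347530/163469; -347530/163469 1101367/163469]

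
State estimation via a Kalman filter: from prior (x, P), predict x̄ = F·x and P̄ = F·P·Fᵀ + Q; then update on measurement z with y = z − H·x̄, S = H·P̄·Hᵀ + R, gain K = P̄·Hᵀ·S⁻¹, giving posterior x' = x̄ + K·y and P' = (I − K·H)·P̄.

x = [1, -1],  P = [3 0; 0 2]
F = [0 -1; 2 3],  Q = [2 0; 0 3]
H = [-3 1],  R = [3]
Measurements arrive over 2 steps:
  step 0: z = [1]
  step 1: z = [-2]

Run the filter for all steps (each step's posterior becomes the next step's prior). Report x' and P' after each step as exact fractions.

step 0: x' = [1/6, 49/36], P' = [1 5/2; 5/2 107/12]
step 1: x' = [1085/3681, -2549/2454], P' = [914/1227 1441/818; 1441/818 2799/409]

step 0: x̄ = F·x = [1, -1]
step 0: P̄ = F·P·Fᵀ + Q = [4 -6; -6 33]
step 0: y = z − H·x̄ = [5]
step 0: S = H·P̄·Hᵀ + R = [108]
step 0: K = P̄·Hᵀ·S⁻¹ = [-1/6; 17/36]
step 0: x' = x̄ + K·y = [1/6, 49/36]
step 0: P' = (I − K·H)·P̄ = [1 5/2; 5/2 107/12]
step 1: x̄ = F·x = [-49/36, 53/12]
step 1: P̄ = F·P·Fᵀ + Q = [131/12 -127/4; -127/4 469/4]
step 1: y = z − H·x̄ = [-21/2]
step 1: S = H·P̄·Hᵀ + R = [409]
step 1: K = P̄·Hᵀ·S⁻¹ = [-129/818; 425/818]
step 1: x' = x̄ + K·y = [1085/3681, -2549/2454]
step 1: P' = (I − K·H)·P̄ = [914/1227 1441/818; 1441/818 2799/409]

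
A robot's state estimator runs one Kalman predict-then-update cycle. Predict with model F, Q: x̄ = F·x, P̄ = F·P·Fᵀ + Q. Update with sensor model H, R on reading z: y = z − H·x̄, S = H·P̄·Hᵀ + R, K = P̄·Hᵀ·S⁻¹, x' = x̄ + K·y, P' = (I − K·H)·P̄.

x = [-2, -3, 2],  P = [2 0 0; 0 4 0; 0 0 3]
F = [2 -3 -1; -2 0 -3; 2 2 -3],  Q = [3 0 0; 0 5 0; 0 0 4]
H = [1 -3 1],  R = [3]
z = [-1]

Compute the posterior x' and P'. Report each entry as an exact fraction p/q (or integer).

x̄ = F·x = [3, -2, -16]
P̄ = F·P·Fᵀ + Q = [50 1 -7; 1 40 19; -7 19 55]
y = z − H·x̄ = [6]
S = H·P̄·Hᵀ + R = [334]
K = P̄·Hᵀ·S⁻¹ = [20/167; -50/167; -9/334]
x' = x̄ + K·y = [621/167, -634/167, -2699/167]
P' = (I − K·H)·P̄ = [7550/167 2167/167 -989/167; 2167/167 1680/167 2723/167; -989/167 2723/167 18289/334]

x' = [621/167, -634/167, -2699/167]
P' = [7550/167 2167/167 -989/167; 2167/167 1680/167 2723/167; -989/167 2723/167 18289/334]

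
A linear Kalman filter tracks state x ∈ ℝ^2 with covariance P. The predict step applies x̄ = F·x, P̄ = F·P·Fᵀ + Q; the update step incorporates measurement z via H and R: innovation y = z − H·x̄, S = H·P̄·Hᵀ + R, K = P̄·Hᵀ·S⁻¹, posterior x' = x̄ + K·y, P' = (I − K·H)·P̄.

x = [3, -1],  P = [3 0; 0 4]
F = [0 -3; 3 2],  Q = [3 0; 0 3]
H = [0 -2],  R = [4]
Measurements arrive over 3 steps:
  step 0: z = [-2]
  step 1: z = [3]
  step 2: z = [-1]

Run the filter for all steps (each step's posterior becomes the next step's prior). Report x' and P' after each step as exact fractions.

step 0: x̄ = F·x = [3, 7]
step 0: P̄ = F·P·Fᵀ + Q = [39 -24; -24 46]
step 0: y = z − H·x̄ = [12]
step 0: S = H·P̄·Hᵀ + R = [188]
step 0: K = P̄·Hᵀ·S⁻¹ = [12/47; -23/47]
step 0: x' = x̄ + K·y = [285/47, 53/47]
step 0: P' = (I − K·H)·P̄ = [1257/47 -24/47; -24/47 46/47]
step 1: x̄ = F·x = [-159/47, 961/47]
step 1: P̄ = F·P·Fᵀ + Q = [555/47 -60/47; -60/47 11350/47]
step 1: y = z − H·x̄ = [2063/47]
step 1: S = H·P̄·Hᵀ + R = [45588/47]
step 1: K = P̄·Hᵀ·S⁻¹ = [10/3799; -5675/11397]
step 1: x' = x̄ + K·y = [-12413/3799, -16064/11397]
step 1: P' = (I − K·H)·P̄ = [44835/3799 -20/3799; -20/3799 11350/11397]
step 2: x̄ = F·x = [16064/3799, -143845/11397]
step 2: P̄ = F·P·Fᵀ + Q = [45447/3799 -22520/3799; -22520/3799 1289416/11397]
step 2: y = z − H·x̄ = [-299087/11397]
step 2: S = H·P̄·Hᵀ + R = [5203252/11397]
step 2: K = P̄·Hᵀ·S⁻¹ = [33780/1300813; -644708/1300813]
step 2: x' = x̄ + K·y = [4613988/1300813, 500863/1300813]
step 2: P' = (I − K·H)·P̄ = [15160989/1300813 -67560/1300813; -67560/1300813 1289416/1300813]

step 0: x' = [285/47, 53/47], P' = [1257/47 -24/47; -24/47 46/47]
step 1: x' = [-12413/3799, -16064/11397], P' = [44835/3799 -20/3799; -20/3799 11350/11397]
step 2: x' = [4613988/1300813, 500863/1300813], P' = [15160989/1300813 -67560/1300813; -67560/1300813 1289416/1300813]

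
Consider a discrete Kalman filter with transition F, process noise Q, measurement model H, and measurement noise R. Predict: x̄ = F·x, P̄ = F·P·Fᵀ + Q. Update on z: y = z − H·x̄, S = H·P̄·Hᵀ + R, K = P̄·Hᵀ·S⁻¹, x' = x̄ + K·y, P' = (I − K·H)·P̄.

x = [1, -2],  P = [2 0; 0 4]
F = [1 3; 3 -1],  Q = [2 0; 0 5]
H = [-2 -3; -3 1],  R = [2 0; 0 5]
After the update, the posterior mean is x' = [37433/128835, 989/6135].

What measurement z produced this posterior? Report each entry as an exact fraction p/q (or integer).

z = [-1, -1]

x̄ = F·x = [-5, 5]
P̄ = F·P·Fᵀ + Q = [40 -6; -6 27]
S = H·P̄·Hᵀ + R = [333 117; 117 428]
K = P̄·Hᵀ·S⁻¹ = [-11794/128835 -3856/14315; -1657/6135 366/2045]
x' − x̄ = [681608/128835, -29686/6135] = K·y
y = (KᵀK)⁻¹·Kᵀ·(x' − x̄) = [4, -21]
z = y + H·x̄ = [4, -21] + [-5, 20] = [-1, -1]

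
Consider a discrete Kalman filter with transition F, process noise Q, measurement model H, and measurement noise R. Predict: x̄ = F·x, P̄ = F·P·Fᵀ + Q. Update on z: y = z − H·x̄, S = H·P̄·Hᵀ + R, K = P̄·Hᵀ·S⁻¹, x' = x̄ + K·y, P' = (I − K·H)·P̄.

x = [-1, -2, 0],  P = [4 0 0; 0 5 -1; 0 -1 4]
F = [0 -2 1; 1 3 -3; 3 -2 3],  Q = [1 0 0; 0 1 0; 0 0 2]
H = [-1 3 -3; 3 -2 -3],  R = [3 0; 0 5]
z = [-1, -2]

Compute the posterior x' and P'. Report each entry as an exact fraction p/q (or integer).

x̄ = F·x = [4, -7, 1]
P̄ = F·P·Fᵀ + Q = [29 -51 40; -51 104 -69; 40 -69 106]
y = z − H·x̄ = [27, -25]
S = H·P̄·Hᵀ + R = [3710 -351; -351 700]
K = P̄·Hᵀ·S⁻¹ = [-187181/2473799 149988/2473799; 344946/2473799 -371270/2473799; -416560/2473799 -420915/2473799]
x' = x̄ + K·y = [1091609/2473799, 1278699/2473799, 1749554/2473799]
P' = (I − K·H)·P̄ = [4862337/2473799 3627573/2473799 2193975/2473799; 3627573/2473799 3480296/2473799 1926159/2473799; 2193975/2473799 1926159/2473799 1611394/2473799]

x' = [1091609/2473799, 1278699/2473799, 1749554/2473799]
P' = [4862337/2473799 3627573/2473799 2193975/2473799; 3627573/2473799 3480296/2473799 1926159/2473799; 2193975/2473799 1926159/2473799 1611394/2473799]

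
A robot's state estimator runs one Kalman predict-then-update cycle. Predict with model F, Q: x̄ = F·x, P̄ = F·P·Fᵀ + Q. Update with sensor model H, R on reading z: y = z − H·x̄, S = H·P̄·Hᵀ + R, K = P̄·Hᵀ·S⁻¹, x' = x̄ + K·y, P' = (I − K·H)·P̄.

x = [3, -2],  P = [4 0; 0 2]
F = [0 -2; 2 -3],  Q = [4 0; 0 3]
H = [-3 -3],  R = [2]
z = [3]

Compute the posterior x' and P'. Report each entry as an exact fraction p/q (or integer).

x̄ = F·x = [4, 12]
P̄ = F·P·Fᵀ + Q = [12 12; 12 37]
y = z − H·x̄ = [51]
S = H·P̄·Hᵀ + R = [659]
K = P̄·Hᵀ·S⁻¹ = [-72/659; -147/659]
x' = x̄ + K·y = [-1036/659, 411/659]
P' = (I − K·H)·P̄ = [2724/659 -2676/659; -2676/659 2774/659]

x' = [-1036/659, 411/659]
P' = [2724/659 -2676/659; -2676/659 2774/659]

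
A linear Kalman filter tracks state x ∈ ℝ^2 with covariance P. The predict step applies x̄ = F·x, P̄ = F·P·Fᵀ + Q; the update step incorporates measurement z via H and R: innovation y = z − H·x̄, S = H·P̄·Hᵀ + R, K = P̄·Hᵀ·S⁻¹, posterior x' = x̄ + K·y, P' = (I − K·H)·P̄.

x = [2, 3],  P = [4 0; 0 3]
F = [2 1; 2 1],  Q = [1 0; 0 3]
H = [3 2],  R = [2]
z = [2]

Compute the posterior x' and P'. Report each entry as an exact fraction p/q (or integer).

x̄ = F·x = [7, 7]
P̄ = F·P·Fᵀ + Q = [20 19; 19 22]
y = z − H·x̄ = [-33]
S = H·P̄·Hᵀ + R = [498]
K = P̄·Hᵀ·S⁻¹ = [49/249; 101/498]
x' = x̄ + K·y = [42/83, 51/166]
P' = (I − K·H)·P̄ = [178/249 -218/249; -218/249 755/498]

x' = [42/83, 51/166]
P' = [178/249 -218/249; -218/249 755/498]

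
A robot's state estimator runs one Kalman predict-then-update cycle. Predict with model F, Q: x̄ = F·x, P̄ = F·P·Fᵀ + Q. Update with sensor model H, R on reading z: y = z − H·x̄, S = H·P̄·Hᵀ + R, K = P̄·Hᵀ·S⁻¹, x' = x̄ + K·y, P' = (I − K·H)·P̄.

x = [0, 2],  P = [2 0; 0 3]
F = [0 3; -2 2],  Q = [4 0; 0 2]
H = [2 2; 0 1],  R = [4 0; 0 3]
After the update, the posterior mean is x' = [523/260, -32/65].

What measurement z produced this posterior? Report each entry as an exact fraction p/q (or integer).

z = [3, -1]

x̄ = F·x = [6, 4]
P̄ = F·P·Fᵀ + Q = [31 18; 18 22]
S = H·P̄·Hᵀ + R = [360 80; 80 25]
K = P̄·Hᵀ·S⁻¹ = [101/260 -34/65; 6/65 38/65]
x' − x̄ = [-1037/260, -292/65] = K·y
y = (KᵀK)⁻¹·Kᵀ·(x' − x̄) = [-17, -5]
z = y + H·x̄ = [-17, -5] + [20, 4] = [3, -1]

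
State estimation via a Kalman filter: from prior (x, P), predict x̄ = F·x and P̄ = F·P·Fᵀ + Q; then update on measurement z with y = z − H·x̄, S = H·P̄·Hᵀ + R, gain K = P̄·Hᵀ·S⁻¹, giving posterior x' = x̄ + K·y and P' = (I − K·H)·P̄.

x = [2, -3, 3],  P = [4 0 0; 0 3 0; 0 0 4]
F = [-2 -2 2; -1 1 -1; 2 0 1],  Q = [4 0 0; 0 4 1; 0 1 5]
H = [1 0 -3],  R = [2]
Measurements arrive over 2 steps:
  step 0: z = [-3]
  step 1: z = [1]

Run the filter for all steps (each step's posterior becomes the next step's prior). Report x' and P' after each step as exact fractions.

step 0: x̄ = F·x = [8, -8, 7]
step 0: P̄ = F·P·Fᵀ + Q = [48 -6 -8; -6 15 -11; -8 -11 25]
step 0: y = z − H·x̄ = [10]
step 0: S = H·P̄·Hᵀ + R = [323]
step 0: K = P̄·Hᵀ·S⁻¹ = [72/323; 27/323; -83/323]
step 0: x' = x̄ + K·y = [3304/323, -2314/323, 1431/323]
step 0: P' = (I − K·H)·P̄ = [10320/323 -3882/323 3392/323; -3882/323 4116/323 -1312/323; 3392/323 -1312/323 1186/323]
step 1: x̄ = F·x = [882/323, -371/17, 8039/323]
step 1: P̄ = F·P·Fᵀ + Q = [16084/323 252/17 -13972/323; 252/17 1794/17 -2145/17; -13972/323 -2145/17 57649/323]
step 1: y = z − H·x̄ = [23558/323]
step 1: S = H·P̄·Hᵀ + R = [619403/323]
step 1: K = P̄·Hᵀ·S⁻¹ = [58000/619403; 127053/619403; -186919/619403]
step 1: x' = x̄ + K·y = [5921602/619403, -4250951/619403, 1783105/619403]
step 1: P' = (I − K·H)·P̄ = [20428724/619403 -13632732/619403 6770908/619403; -13632732/619403 15388563/619403 -4628946/619403; 6770908/619403 -4628946/619403 2381582/619403]

step 0: x' = [3304/323, -2314/323, 1431/323], P' = [10320/323 -3882/323 3392/323; -3882/323 4116/323 -1312/323; 3392/323 -1312/323 1186/323]
step 1: x' = [5921602/619403, -4250951/619403, 1783105/619403], P' = [20428724/619403 -13632732/619403 6770908/619403; -13632732/619403 15388563/619403 -4628946/619403; 6770908/619403 -4628946/619403 2381582/619403]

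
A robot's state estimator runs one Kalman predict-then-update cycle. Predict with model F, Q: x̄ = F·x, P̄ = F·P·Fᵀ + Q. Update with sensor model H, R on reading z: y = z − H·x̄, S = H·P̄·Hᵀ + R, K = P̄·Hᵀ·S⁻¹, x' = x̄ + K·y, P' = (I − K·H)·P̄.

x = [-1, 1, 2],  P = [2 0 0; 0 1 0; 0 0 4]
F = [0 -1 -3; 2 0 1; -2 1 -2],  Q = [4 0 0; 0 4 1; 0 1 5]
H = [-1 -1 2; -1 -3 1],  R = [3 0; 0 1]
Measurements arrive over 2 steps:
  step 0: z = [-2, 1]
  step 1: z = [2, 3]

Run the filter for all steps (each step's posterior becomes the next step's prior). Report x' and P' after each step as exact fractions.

step 0: x' = [-36426/4543, 595/649, -19727/4543], P' = [175599/4543 -4949/649 71573/4543; -4949/649 1136/649 -1779/649; 71573/4543 -1779/649 33538/4543]
step 1: x' = [1436339455/339160409, -558895504/339160409, 782167676/339160409], P' = [5308354896/339160409 -1075910926/339160409 2117310247/339160409; -1075910926/339160409 300207491/339160409 -307140937/339160409; 2117310247/339160409 -307140937/339160409 1166414241/339160409]

step 0: x̄ = F·x = [-7, 0, -1]
step 0: P̄ = F·P·Fᵀ + Q = [41 -12 23; -12 16 -15; 23 -15 30]
step 0: y = z − H·x̄ = [-7, -5]
step 0: S = H·P̄·Hᵀ + R = [124 137; 137 188]
step 0: K = P̄·Hᵀ·S⁻¹ = [730/4543 -97/4543; 85/649 -238/649; 2652/4543 -676/4543]
step 0: x' = x̄ + K·y = [-36426/4543, 595/649, -19727/4543]
step 0: P' = (I − K·H)·P̄ = [175599/4543 -4949/649 71573/4543; -4949/649 1136/649 -1779/649; 71573/4543 -1779/649 33538/4543]
step 1: x̄ = F·x = [55016/4543, -92579/4543, 116471/4543]
step 1: P̄ = F·P·Fᵀ + Q = [253248/4543 -448313/4543 565881/4543; -448313/4543 1040398/4543 -1276106/4543; 565881/4543 -1276106/4543 1628183/4543]
step 1: y = z − H·x̄ = [-261419/4543, -46509/649]
step 1: S = H·P̄·Hᵀ + R = [9764281/4543 1724665/649; 1724665/649 2154936/649]
step 1: K = P̄·Hᵀ·S⁻¹ = [103644/48451487 36688129/339160409; 7686741/48451487 -131852484/339160409; 24888532/48451487 -29473195/339160409]
step 1: x' = x̄ + K·y = [1436339455/339160409, -558895504/339160409, 782167676/339160409]
step 1: P' = (I − K·H)·P̄ = [5308354896/339160409 -1075910926/339160409 2117310247/339160409; -1075910926/339160409 300207491/339160409 -307140937/339160409; 2117310247/339160409 -307140937/339160409 1166414241/339160409]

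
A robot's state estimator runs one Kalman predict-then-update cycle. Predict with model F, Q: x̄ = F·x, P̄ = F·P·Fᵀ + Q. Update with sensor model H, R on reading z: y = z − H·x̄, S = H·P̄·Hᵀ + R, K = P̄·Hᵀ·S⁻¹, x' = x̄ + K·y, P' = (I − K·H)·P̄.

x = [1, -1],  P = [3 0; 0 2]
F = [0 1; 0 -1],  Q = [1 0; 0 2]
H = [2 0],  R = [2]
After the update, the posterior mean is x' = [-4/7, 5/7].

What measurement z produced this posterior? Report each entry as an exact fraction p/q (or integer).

x̄ = F·x = [-1, 1]
P̄ = F·P·Fᵀ + Q = [3 -2; -2 4]
S = H·P̄·Hᵀ + R = [14]
K = P̄·Hᵀ·S⁻¹ = [3/7; -2/7]
x' − x̄ = [3/7, -2/7] = K·y
y = (KᵀK)⁻¹·Kᵀ·(x' − x̄) = [1]
z = y + H·x̄ = [1] + [-2] = [-1]

z = [-1]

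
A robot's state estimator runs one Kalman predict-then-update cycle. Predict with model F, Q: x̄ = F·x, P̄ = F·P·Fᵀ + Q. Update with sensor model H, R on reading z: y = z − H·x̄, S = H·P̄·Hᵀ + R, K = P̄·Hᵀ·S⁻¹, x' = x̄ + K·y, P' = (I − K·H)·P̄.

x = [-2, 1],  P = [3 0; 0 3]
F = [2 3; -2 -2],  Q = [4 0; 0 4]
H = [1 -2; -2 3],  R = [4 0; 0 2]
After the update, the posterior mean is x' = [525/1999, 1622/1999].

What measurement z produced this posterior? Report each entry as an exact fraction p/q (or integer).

x̄ = F·x = [-1, 2]
P̄ = F·P·Fᵀ + Q = [43 -30; -30 28]
S = H·P̄·Hᵀ + R = [279 -464; -464 786]
K = P̄·Hᵀ·S⁻¹ = [-353/1999 -656/1999; -390/1999 136/1999]
x' − x̄ = [2524/1999, -2376/1999] = K·y
y = (KᵀK)⁻¹·Kᵀ·(x' − x̄) = [4, -6]
z = y + H·x̄ = [4, -6] + [-5, 8] = [-1, 2]

z = [-1, 2]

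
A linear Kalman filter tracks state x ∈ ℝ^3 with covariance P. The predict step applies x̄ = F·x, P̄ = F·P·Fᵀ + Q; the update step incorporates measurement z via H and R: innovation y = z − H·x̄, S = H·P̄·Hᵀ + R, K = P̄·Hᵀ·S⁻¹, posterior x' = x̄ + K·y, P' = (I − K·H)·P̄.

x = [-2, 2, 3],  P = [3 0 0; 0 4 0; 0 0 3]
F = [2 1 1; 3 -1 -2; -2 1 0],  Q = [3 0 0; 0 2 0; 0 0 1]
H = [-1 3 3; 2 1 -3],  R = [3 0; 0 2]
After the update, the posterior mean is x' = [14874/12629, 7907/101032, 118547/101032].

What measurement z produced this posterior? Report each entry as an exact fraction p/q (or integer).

x̄ = F·x = [1, -14, 6]
P̄ = F·P·Fᵀ + Q = [22 8 -8; 8 45 -22; -8 -22 17]
S = H·P̄·Hᵀ + R = [187 38; 38 548]
K = P̄·Hᵀ·S⁻¹ = [-1868/12629 1881/12629; 14301/50516 21431/101032; -227/50516 -16377/101032]
x' − x̄ = [2245/12629, 1422355/101032, -487645/101032] = K·y
y = (KᵀK)⁻¹·Kᵀ·(x' − x̄) = [28, 29]
z = y + H·x̄ = [28, 29] + [-25, -30] = [3, -1]

z = [3, -1]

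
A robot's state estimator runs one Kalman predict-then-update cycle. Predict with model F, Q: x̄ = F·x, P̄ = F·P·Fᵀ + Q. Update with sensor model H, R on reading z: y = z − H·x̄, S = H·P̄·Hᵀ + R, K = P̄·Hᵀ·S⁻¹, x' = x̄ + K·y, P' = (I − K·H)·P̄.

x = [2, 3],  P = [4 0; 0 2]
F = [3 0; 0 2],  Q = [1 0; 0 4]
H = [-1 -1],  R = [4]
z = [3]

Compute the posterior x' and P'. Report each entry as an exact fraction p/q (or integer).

x̄ = F·x = [6, 6]
P̄ = F·P·Fᵀ + Q = [37 0; 0 12]
y = z − H·x̄ = [15]
S = H·P̄·Hᵀ + R = [53]
K = P̄·Hᵀ·S⁻¹ = [-37/53; -12/53]
x' = x̄ + K·y = [-237/53, 138/53]
P' = (I − K·H)·P̄ = [592/53 -444/53; -444/53 492/53]

x' = [-237/53, 138/53]
P' = [592/53 -444/53; -444/53 492/53]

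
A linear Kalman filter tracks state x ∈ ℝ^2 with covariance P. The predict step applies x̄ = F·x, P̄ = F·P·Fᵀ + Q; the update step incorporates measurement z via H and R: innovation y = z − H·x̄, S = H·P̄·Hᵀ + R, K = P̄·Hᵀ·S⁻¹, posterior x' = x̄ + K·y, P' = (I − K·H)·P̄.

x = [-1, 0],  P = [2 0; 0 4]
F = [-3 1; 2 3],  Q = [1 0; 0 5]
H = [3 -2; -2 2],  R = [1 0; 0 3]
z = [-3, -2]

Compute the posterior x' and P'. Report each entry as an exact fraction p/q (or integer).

x̄ = F·x = [3, -2]
P̄ = F·P·Fᵀ + Q = [23 0; 0 49]
y = z − H·x̄ = [-16, 8]
S = H·P̄·Hᵀ + R = [404 -334; -334 291]
K = P̄·Hᵀ·S⁻¹ = [4715/6008 2231/3004; 2107/3004 1715/1502]
x' = x̄ + K·y = [-2715/751, -3070/751]
P' = (I − K·H)·P̄ = [18101/6008 12397/3004; 12397/3004 8771/1502]

x' = [-2715/751, -3070/751]
P' = [18101/6008 12397/3004; 12397/3004 8771/1502]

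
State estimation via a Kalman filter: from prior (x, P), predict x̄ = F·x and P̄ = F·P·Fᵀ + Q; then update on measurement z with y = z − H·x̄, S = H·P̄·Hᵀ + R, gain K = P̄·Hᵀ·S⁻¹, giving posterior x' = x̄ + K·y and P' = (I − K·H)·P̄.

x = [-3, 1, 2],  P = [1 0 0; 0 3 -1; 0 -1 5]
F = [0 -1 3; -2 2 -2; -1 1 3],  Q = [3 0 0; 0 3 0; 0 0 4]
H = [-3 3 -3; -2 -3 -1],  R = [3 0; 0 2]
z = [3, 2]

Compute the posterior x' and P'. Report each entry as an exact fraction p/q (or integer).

x̄ = F·x = [5, 4, 10]
P̄ = F·P·Fᵀ + Q = [57 -44 42; -44 47 -26; 42 -26 47]
y = z − H·x̄ = [36, 34]
S = H·P̄·Hᵀ + R = [3378 150; 150 184]
K = P̄·Hᵀ·S⁻¹ = [-6278/49921 -2787/99842; 11439/99842 -11988/49921; -9255/99842 -10607/49921]
x' = x̄ + K·y = [-23782/49921, -2006/49921, -28018/49921]
P' = (I − K·H)·P̄ = [118791/49921 -61141/99842 -286167/99842; -61141/99842 30133/99842 79835/99842; -286167/99842 79835/99842 375257/99842]

x' = [-23782/49921, -2006/49921, -28018/49921]
P' = [118791/49921 -61141/99842 -286167/99842; -61141/99842 30133/99842 79835/99842; -286167/99842 79835/99842 375257/99842]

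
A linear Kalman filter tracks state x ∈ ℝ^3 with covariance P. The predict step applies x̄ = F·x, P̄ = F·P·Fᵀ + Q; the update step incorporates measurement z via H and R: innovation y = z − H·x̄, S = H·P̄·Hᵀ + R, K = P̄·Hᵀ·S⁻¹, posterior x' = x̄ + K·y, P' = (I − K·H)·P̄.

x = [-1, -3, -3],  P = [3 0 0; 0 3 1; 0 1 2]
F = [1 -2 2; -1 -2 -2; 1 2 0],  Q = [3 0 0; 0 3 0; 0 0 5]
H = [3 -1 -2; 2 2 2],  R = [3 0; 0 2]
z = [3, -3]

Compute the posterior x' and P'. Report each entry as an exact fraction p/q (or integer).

x' = [-18302/11309, 93070/11309, -89891/11309]
P' = [12413/11309 -51992/11309 41035/11309; -51992/11309 265557/11309 -209691/11309; 41035/11309 -209691/11309 168852/11309]

x̄ = F·x = [-1, 13, -7]
P̄ = F·P·Fᵀ + Q = [18 1 -5; 1 34 -19; -5 -19 20]
y = z − H·x̄ = [5, -13]
S = H·P̄·Hᵀ + R = [257 68; 68 106]
K = P̄·Hᵀ·S⁻¹ = [2387/11309 1456/11309; -717/11309 3874/11309; -1636/11309 196/11309]
x' = x̄ + K·y = [-18302/11309, 93070/11309, -89891/11309]
P' = (I − K·H)·P̄ = [12413/11309 -51992/11309 41035/11309; -51992/11309 265557/11309 -209691/11309; 41035/11309 -209691/11309 168852/11309]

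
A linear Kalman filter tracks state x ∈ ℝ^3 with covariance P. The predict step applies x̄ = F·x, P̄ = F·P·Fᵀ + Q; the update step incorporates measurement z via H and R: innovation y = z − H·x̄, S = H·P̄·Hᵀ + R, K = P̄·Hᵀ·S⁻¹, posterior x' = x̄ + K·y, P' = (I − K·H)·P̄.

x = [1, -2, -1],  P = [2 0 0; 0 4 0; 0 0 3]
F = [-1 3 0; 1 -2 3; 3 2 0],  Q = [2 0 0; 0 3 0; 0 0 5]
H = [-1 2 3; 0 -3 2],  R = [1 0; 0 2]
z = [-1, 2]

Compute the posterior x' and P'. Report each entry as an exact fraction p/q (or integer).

x' = [-396855/78169, -8350/6013, -171081/156338]
P' = [1631498/78169 18842/6013 379408/78169; 18842/6013 3608/6013 4170/6013; 379408/78169 4170/6013 192131/156338]

x̄ = F·x = [-7, 2, -1]
P̄ = F·P·Fᵀ + Q = [40 -26 18; -26 48 -10; 18 -10 39]
y = z − H·x̄ = [-9, 10]
S = H·P̄·Hᵀ + R = [460 -118; -118 710]
K = P̄·Hᵀ·S⁻¹ = [-3382/78169 11989/78169; 884/6013 -1242/6013; 34417/156338 29501/156338]
x' = x̄ + K·y = [-396855/78169, -8350/6013, -171081/156338]
P' = (I − K·H)·P̄ = [1631498/78169 18842/6013 379408/78169; 18842/6013 3608/6013 4170/6013; 379408/78169 4170/6013 192131/156338]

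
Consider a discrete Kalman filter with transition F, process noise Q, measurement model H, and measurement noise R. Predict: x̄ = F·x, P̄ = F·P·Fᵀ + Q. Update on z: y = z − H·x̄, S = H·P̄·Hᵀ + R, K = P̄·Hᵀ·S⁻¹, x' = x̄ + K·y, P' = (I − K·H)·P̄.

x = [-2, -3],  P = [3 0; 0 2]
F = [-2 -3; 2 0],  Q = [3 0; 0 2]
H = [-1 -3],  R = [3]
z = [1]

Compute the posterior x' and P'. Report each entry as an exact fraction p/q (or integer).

x̄ = F·x = [13, -4]
P̄ = F·P·Fᵀ + Q = [33 -12; -12 14]
y = z − H·x̄ = [2]
S = H·P̄·Hᵀ + R = [90]
K = P̄·Hᵀ·S⁻¹ = [1/30; -1/3]
x' = x̄ + K·y = [196/15, -14/3]
P' = (I − K·H)·P̄ = [329/10 -11; -11 4]

x' = [196/15, -14/3]
P' = [329/10 -11; -11 4]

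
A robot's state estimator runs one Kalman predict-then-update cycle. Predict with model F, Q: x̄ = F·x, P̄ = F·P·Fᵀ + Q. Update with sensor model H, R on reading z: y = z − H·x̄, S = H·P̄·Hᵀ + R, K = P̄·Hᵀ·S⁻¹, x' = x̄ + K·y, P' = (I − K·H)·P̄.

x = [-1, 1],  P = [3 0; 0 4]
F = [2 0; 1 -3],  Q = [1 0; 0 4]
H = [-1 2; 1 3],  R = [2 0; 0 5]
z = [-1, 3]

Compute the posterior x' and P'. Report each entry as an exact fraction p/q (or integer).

x̄ = F·x = [-2, -4]
P̄ = F·P·Fᵀ + Q = [13 6; 6 43]
y = z − H·x̄ = [5, 17]
S = H·P̄·Hᵀ + R = [163 239; 239 441]
K = P̄·Hᵀ·S⁻¹ = [-3925/7381 2646/7381; 3015/14762 2885/14762]
x' = x̄ + K·y = [10595/7381, 2536/7381]
P' = (I − K·H)·P̄ = [10002/7381 1076/7381; 1076/7381 4091/14762]

x' = [10595/7381, 2536/7381]
P' = [10002/7381 1076/7381; 1076/7381 4091/14762]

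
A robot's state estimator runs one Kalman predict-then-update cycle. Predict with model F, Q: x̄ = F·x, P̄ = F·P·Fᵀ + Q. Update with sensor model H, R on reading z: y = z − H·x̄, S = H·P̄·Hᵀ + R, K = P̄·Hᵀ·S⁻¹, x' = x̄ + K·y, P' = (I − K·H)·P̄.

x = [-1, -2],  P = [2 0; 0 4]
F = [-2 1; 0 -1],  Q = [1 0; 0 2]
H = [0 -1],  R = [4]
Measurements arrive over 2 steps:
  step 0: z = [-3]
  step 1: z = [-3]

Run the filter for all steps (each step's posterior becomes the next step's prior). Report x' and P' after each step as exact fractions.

step 0: x' = [-2/5, 13/5], P' = [57/5 -8/5; -8/5 12/5]
step 1: x' = [-1/3, 1/3], P' = [155/3 -8/3; -8/3 44/21]

step 0: x̄ = F·x = [0, 2]
step 0: P̄ = F·P·Fᵀ + Q = [13 -4; -4 6]
step 0: y = z − H·x̄ = [-1]
step 0: S = H·P̄·Hᵀ + R = [10]
step 0: K = P̄·Hᵀ·S⁻¹ = [2/5; -3/5]
step 0: x' = x̄ + K·y = [-2/5, 13/5]
step 0: P' = (I − K·H)·P̄ = [57/5 -8/5; -8/5 12/5]
step 1: x̄ = F·x = [17/5, -13/5]
step 1: P̄ = F·P·Fᵀ + Q = [277/5 -28/5; -28/5 22/5]
step 1: y = z − H·x̄ = [-28/5]
step 1: S = H·P̄·Hᵀ + R = [42/5]
step 1: K = P̄·Hᵀ·S⁻¹ = [2/3; -11/21]
step 1: x' = x̄ + K·y = [-1/3, 1/3]
step 1: P' = (I − K·H)·P̄ = [155/3 -8/3; -8/3 44/21]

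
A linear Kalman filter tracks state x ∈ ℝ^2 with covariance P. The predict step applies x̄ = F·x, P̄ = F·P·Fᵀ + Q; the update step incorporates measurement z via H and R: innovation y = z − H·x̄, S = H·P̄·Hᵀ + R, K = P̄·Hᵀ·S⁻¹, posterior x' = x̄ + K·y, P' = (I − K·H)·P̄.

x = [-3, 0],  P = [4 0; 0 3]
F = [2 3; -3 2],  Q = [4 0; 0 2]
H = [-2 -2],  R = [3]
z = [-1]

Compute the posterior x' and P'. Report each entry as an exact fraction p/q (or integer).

x̄ = F·x = [-6, 9]
P̄ = F·P·Fᵀ + Q = [47 -6; -6 50]
y = z − H·x̄ = [5]
S = H·P̄·Hᵀ + R = [343]
K = P̄·Hᵀ·S⁻¹ = [-82/343; -88/343]
x' = x̄ + K·y = [-2468/343, 2647/343]
P' = (I − K·H)·P̄ = [9397/343 -9274/343; -9274/343 9406/343]

x' = [-2468/343, 2647/343]
P' = [9397/343 -9274/343; -9274/343 9406/343]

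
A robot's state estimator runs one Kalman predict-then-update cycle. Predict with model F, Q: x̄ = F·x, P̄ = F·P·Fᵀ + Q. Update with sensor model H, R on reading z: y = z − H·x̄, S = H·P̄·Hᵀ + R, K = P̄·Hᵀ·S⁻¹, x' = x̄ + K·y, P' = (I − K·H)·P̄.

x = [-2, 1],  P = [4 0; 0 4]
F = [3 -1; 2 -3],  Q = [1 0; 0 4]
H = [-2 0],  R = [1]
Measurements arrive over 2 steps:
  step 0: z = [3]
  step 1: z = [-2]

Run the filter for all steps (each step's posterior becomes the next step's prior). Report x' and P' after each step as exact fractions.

step 0: x̄ = F·x = [-7, -7]
step 0: P̄ = F·P·Fᵀ + Q = [41 36; 36 56]
step 0: y = z − H·x̄ = [-11]
step 0: S = H·P̄·Hᵀ + R = [165]
step 0: K = P̄·Hᵀ·S⁻¹ = [-82/165; -24/55]
step 0: x' = x̄ + K·y = [-23/15, -11/5]
step 0: P' = (I − K·H)·P̄ = [41/165 12/55; 12/55 1352/55]
step 1: x̄ = F·x = [-12/5, 53/15]
step 1: P̄ = F·P·Fᵀ + Q = [1458/55 4006/55; 4006/55 36896/165]
step 1: y = z − H·x̄ = [-34/5]
step 1: S = H·P̄·Hᵀ + R = [5887/55]
step 1: K = P̄·Hᵀ·S⁻¹ = [-2916/5887; -8012/5887]
step 1: x' = x̄ + K·y = [5700/5887, 225847/17661]
step 1: P' = (I − K·H)·P̄ = [1458/5887 4006/5887; 4006/5887 447824/17661]

step 0: x' = [-23/15, -11/5], P' = [41/165 12/55; 12/55 1352/55]
step 1: x' = [5700/5887, 225847/17661], P' = [1458/5887 4006/5887; 4006/5887 447824/17661]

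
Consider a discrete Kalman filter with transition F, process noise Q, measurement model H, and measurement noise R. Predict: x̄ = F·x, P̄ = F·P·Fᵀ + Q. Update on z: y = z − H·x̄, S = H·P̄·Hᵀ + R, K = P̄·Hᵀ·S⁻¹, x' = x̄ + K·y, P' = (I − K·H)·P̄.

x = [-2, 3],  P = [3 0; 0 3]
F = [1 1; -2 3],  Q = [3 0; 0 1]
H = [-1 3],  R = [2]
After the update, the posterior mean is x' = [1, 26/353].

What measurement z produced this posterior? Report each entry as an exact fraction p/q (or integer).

x̄ = F·x = [1, 13]
P̄ = F·P·Fᵀ + Q = [9 3; 3 40]
S = H·P̄·Hᵀ + R = [353]
K = P̄·Hᵀ·S⁻¹ = [0; 117/353]
x' − x̄ = [0, -4563/353] = K·y
y = (KᵀK)⁻¹·Kᵀ·(x' − x̄) = [-39]
z = y + H·x̄ = [-39] + [38] = [-1]

z = [-1]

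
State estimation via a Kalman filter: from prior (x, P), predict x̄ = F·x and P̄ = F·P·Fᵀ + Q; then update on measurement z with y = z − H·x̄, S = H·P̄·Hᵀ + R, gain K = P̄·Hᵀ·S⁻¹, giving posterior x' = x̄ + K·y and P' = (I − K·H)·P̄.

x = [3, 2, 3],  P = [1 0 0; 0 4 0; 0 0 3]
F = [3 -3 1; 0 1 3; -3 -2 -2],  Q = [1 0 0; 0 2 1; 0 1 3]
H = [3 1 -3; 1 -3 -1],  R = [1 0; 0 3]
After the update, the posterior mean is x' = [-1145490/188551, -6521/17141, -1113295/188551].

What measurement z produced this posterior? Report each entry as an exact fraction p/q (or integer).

x̄ = F·x = [6, 11, -19]
P̄ = F·P·Fᵀ + Q = [49 -3 9; -3 33 -25; 9 -25 40]
S = H·P̄·Hᵀ + R = [805 -62; -62 239]
K = P̄·Hᵀ·S⁻¹ = [31001/188551 46699/188551; 1717/17141 -5077/17141; -25474/188551 28104/188551]
x' − x̄ = [-2276796/188551, -195072/17141, 2469174/188551] = K·y
y = (KᵀK)⁻¹·Kᵀ·(x' − x̄) = [-87, 9]
z = y + H·x̄ = [-87, 9] + [86, -8] = [-1, 1]

z = [-1, 1]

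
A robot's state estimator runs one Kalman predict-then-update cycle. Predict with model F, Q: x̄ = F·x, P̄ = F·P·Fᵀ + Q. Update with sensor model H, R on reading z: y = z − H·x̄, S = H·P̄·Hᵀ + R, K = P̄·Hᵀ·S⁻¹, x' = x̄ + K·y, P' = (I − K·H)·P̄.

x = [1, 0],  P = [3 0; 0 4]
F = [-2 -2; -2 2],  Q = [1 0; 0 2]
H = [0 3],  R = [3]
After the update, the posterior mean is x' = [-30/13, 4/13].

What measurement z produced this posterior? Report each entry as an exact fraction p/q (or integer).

x̄ = F·x = [-2, -2]
P̄ = F·P·Fᵀ + Q = [29 -4; -4 30]
S = H·P̄·Hᵀ + R = [273]
K = P̄·Hᵀ·S⁻¹ = [-4/91; 30/91]
x' − x̄ = [-4/13, 30/13] = K·y
y = (KᵀK)⁻¹·Kᵀ·(x' − x̄) = [7]
z = y + H·x̄ = [7] + [-6] = [1]

z = [1]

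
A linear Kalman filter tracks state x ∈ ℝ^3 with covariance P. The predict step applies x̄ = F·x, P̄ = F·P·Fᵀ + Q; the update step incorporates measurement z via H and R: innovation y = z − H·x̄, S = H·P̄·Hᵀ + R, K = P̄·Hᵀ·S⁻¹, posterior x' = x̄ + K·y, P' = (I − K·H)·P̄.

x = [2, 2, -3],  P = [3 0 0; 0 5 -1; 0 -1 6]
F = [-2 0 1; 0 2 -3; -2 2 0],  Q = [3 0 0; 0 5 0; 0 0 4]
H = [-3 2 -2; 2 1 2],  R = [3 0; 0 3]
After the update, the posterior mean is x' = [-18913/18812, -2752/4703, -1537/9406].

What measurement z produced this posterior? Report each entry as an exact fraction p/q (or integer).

x̄ = F·x = [-7, 13, 0]
P̄ = F·P·Fᵀ + Q = [21 -20 10; -20 91 26; 10 26 36]
S = H·P̄·Hᵀ + R = [852 -156; -156 426]
K = P̄·Hᵀ·S⁻¹ = [-2547/18812 461/9406; 4042/14109 3261/9406; -241/28218 1288/4703]
x' − x̄ = [112771/18812, -63891/4703, -1537/9406] = K·y
y = (KᵀK)⁻¹·Kᵀ·(x' − x̄) = [-45, -2]
z = y + H·x̄ = [-45, -2] + [47, -1] = [2, -3]

z = [2, -3]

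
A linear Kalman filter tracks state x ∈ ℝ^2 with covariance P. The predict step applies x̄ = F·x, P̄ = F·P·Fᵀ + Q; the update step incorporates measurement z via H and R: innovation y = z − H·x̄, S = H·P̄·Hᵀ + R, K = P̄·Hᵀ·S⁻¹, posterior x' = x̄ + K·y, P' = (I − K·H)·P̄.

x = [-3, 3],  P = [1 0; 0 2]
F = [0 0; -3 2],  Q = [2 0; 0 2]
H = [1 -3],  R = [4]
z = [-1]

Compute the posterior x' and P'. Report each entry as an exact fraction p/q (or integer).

x' = [88/177, 49/59]
P' = [350/177 38/59; 38/59 38/59]

x̄ = F·x = [0, 15]
P̄ = F·P·Fᵀ + Q = [2 0; 0 19]
y = z − H·x̄ = [44]
S = H·P̄·Hᵀ + R = [177]
K = P̄·Hᵀ·S⁻¹ = [2/177; -19/59]
x' = x̄ + K·y = [88/177, 49/59]
P' = (I − K·H)·P̄ = [350/177 38/59; 38/59 38/59]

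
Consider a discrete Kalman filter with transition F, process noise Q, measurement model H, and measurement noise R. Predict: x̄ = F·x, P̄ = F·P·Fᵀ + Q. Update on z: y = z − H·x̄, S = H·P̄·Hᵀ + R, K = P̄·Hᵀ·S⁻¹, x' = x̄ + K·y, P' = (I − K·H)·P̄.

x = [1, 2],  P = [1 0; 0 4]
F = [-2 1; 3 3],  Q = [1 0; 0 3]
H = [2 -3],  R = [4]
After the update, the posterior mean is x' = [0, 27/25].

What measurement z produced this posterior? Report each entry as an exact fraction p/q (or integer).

z = [-3]

x̄ = F·x = [0, 9]
P̄ = F·P·Fᵀ + Q = [9 6; 6 48]
S = H·P̄·Hᵀ + R = [400]
K = P̄·Hᵀ·S⁻¹ = [0; -33/100]
x' − x̄ = [0, -198/25] = K·y
y = (KᵀK)⁻¹·Kᵀ·(x' − x̄) = [24]
z = y + H·x̄ = [24] + [-27] = [-3]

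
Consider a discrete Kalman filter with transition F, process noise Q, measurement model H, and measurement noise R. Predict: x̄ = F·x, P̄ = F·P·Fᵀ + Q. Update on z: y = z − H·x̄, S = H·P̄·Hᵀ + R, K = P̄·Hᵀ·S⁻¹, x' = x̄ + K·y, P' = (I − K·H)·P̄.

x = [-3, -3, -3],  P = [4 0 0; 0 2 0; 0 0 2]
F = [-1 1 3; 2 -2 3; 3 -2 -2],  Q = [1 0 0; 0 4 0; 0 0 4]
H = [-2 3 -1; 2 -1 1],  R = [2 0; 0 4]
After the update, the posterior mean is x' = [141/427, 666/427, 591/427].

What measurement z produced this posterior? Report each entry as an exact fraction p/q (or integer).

x̄ = F·x = [-9, -9, 3]
P̄ = F·P·Fᵀ + Q = [25 6 -28; 6 46 20; -28 20 56]
S = H·P̄·Hᵀ + R = [268 -54; -54 30]
K = P̄·Hᵀ·S⁻¹ = [62/427 1018/1281; 202/427 493/1281; 60/427 -530/1281]
x' − x̄ = [3984/427, 4509/427, -690/427] = K·y
y = (KᵀK)⁻¹·Kᵀ·(x' − x̄) = [15, 9]
z = y + H·x̄ = [15, 9] + [-12, -6] = [3, 3]

z = [3, 3]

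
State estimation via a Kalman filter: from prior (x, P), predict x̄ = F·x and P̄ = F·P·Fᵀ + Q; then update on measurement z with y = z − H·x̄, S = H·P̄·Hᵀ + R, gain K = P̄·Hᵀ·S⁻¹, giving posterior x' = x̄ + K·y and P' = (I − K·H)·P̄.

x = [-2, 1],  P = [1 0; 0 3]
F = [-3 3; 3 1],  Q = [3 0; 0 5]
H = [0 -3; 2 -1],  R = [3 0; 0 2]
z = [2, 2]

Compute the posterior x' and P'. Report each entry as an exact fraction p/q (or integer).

x' = [6159/8233, -5890/8233]
P' = [4719/8233 1326/8233; 1326/8233 2686/8233]

x̄ = F·x = [9, -5]
P̄ = F·P·Fᵀ + Q = [39 0; 0 17]
y = z − H·x̄ = [-13, -21]
S = H·P̄·Hᵀ + R = [156 51; 51 175]
K = P̄·Hᵀ·S⁻¹ = [-1326/8233 4056/8233; -2686/8233 -17/8233]
x' = x̄ + K·y = [6159/8233, -5890/8233]
P' = (I − K·H)·P̄ = [4719/8233 1326/8233; 1326/8233 2686/8233]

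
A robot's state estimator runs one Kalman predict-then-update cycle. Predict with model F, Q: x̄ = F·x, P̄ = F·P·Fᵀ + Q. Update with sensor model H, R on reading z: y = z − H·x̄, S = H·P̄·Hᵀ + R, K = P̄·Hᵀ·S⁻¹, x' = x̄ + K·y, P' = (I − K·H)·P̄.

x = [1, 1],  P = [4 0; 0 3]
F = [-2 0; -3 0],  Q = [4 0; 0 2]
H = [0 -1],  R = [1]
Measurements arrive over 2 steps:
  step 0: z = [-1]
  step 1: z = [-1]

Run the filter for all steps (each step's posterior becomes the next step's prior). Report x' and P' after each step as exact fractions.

step 0: x̄ = F·x = [-2, -3]
step 0: P̄ = F·P·Fᵀ + Q = [20 24; 24 38]
step 0: y = z − H·x̄ = [-4]
step 0: S = H·P̄·Hᵀ + R = [39]
step 0: K = P̄·Hᵀ·S⁻¹ = [-8/13; -38/39]
step 0: x' = x̄ + K·y = [6/13, 35/39]
step 0: P' = (I − K·H)·P̄ = [68/13 8/13; 8/13 38/39]
step 1: x̄ = F·x = [-12/13, -18/13]
step 1: P̄ = F·P·Fᵀ + Q = [324/13 408/13; 408/13 638/13]
step 1: y = z − H·x̄ = [-31/13]
step 1: S = H·P̄·Hᵀ + R = [651/13]
step 1: K = P̄·Hᵀ·S⁻¹ = [-136/217; -638/651]
step 1: x' = x̄ + K·y = [4/7, 20/21]
step 1: P' = (I − K·H)·P̄ = [1140/217 136/217; 136/217 638/651]

step 0: x' = [6/13, 35/39], P' = [68/13 8/13; 8/13 38/39]
step 1: x' = [4/7, 20/21], P' = [1140/217 136/217; 136/217 638/651]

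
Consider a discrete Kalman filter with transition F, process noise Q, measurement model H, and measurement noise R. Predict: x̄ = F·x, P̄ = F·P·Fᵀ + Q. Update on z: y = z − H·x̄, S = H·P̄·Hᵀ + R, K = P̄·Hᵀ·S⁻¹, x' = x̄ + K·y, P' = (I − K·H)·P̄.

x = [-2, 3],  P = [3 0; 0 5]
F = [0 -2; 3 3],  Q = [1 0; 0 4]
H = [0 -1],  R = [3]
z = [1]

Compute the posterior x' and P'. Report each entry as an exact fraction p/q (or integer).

x̄ = F·x = [-6, 3]
P̄ = F·P·Fᵀ + Q = [21 -30; -30 76]
y = z − H·x̄ = [4]
S = H·P̄·Hᵀ + R = [79]
K = P̄·Hᵀ·S⁻¹ = [30/79; -76/79]
x' = x̄ + K·y = [-354/79, -67/79]
P' = (I − K·H)·P̄ = [759/79 -90/79; -90/79 228/79]

x' = [-354/79, -67/79]
P' = [759/79 -90/79; -90/79 228/79]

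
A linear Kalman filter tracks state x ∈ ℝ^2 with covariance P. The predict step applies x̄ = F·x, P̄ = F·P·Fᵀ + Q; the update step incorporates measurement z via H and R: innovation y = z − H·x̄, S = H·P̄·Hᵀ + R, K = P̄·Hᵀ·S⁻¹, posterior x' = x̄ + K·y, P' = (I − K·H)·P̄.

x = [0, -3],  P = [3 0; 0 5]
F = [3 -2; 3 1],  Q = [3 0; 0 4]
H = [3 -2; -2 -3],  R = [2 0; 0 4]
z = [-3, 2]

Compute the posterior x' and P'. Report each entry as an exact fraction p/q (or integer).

x' = [-251253/258383, -8224/258383]
P' = [51774/258383 18268/258383; 18268/258383 66772/258383]

x̄ = F·x = [6, -3]
P̄ = F·P·Fᵀ + Q = [50 17; 17 36]
y = z − H·x̄ = [-27, 5]
S = H·P̄·Hᵀ + R = [392 -169; -169 732]
K = P̄·Hᵀ·S⁻¹ = [59393/258383 -39588/258383; -39370/258383 -59213/258383]
x' = x̄ + K·y = [-251253/258383, -8224/258383]
P' = (I − K·H)·P̄ = [51774/258383 18268/258383; 18268/258383 66772/258383]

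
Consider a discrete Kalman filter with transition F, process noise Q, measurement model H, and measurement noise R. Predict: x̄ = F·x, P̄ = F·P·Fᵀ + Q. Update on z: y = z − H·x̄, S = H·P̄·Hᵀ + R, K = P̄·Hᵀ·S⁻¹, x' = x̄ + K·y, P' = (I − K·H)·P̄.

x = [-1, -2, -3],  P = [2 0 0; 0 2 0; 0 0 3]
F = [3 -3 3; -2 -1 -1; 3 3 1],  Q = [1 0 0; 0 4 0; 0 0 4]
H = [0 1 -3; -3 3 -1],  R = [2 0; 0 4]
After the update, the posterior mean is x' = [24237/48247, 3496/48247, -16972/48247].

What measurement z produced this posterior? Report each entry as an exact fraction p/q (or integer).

x̄ = F·x = [-6, 7, -12]
P̄ = F·P·Fᵀ + Q = [64 -15 9; -15 17 -21; 9 -21 43]
S = H·P̄·Hᵀ + R = [532 516; 516 1226]
K = P̄·Hᵀ·S⁻¹ = [18861/96494 -13650/48247; 9427/96494 5241/96494; -14409/48247 1661/96494]
x' − x̄ = [313719/48247, -334233/48247, 561992/48247] = K·y
y = (KᵀK)⁻¹·Kᵀ·(x' − x̄) = [-42, -52]
z = y + H·x̄ = [-42, -52] + [43, 51] = [1, -1]

z = [1, -1]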